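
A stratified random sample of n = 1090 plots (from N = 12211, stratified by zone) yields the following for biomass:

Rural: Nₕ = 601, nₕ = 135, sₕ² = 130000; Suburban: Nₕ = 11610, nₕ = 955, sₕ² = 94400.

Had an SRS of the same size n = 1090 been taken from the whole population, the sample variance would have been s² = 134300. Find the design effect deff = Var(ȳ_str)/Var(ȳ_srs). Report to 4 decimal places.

0.7469

Var(ȳ_str) = Σ Wₕ²(1−fₕ)sₕ²/nₕ with Wₕ = Nₕ/12211:
  Rural: (601/12211)²·(1−135/601)·130000/135 = 1.808704
  Suburban: (11610/12211)²·(1−955/11610)·94400/955 = 82.007172
  → Var(ȳ_str) = 83.815876.
Var(ȳ_srs) = (1 − 1090/12211)·134300/1090 = 112.21273.
deff = 83.815876 / 112.21273 = 0.7469.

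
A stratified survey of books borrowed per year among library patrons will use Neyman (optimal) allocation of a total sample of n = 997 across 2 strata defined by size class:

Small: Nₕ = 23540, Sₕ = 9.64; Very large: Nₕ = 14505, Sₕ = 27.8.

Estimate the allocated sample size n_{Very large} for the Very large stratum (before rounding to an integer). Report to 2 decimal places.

637.98

Neyman allocation: nₕ = n·NₕSₕ / Σⱼ NⱼSⱼ.
Σ NⱼSⱼ = 23540·9.64 + 14505·27.8 = 630164.6.
n_{Very large} = 997·14505·27.8 / 630164.6 = 637.98.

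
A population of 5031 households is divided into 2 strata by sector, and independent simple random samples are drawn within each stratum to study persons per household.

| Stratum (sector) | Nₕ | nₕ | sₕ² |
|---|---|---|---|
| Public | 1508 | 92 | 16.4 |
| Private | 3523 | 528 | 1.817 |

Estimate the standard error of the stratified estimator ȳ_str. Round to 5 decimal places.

Var(ȳ_str) = Σₕ Wₕ²(1 − fₕ)sₕ²/nₕ with Wₕ = Nₕ/N, N = 5031.
Public: Wₕ = 0.29974160; term = 0.29974160²·(1 − 0.06100796)·16.4/92 = 0.015038758.
Private: Wₕ = 0.70025840; term = 0.70025840²·(1 − 0.14987227)·1.817/528 = 0.0014345703.
Sum = 0.016473328.
SE = √(0.016473328) = 0.12835.

0.12835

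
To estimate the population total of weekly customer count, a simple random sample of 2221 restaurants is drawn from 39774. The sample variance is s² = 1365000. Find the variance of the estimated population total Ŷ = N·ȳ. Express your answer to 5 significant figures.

9.1797 × 10^11

Var(Ŷ) = N²·Var(ȳ) = N²·(1 − n/N)·s²/n.
f = 2221/39774 = 0.05584050; Var(ȳ) = 0.94415950·1365000/2221 = 580.26912.
Var(Ŷ) = 39774² · 580.26912 = 9.1796896 × 10^11.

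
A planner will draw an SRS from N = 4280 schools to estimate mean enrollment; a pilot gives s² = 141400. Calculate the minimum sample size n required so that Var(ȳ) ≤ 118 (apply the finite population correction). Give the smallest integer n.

Without fpc, n₀ = s²/D = 141400/118 = 1198.3051.
With fpc, (1 − n/N)·s²/n ≤ D requires n ≥ n₀/(1 + n₀/N) = 1198.3051/(1 + 1198.3051/4280) = 936.1921.
Rounding up, n = 937.

937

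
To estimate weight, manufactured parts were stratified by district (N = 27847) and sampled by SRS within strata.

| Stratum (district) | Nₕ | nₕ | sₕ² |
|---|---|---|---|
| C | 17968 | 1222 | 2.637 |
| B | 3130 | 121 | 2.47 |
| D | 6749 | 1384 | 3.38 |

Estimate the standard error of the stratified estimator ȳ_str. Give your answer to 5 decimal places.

0.03463

Var(ȳ_str) = Σₕ Wₕ²(1 − fₕ)sₕ²/nₕ with Wₕ = Nₕ/N, N = 27847.
C: Wₕ = 0.64524006; term = 0.64524006²·(1 − 0.06800980)·2.637/1222 = 8.3732281 × 10^-4.
B: Wₕ = 0.11239990; term = 0.11239990²·(1 − 0.03865815)·2.47/121 = 2.4792555 × 10^-4.
D: Wₕ = 0.24236004; term = 0.24236004²·(1 − 0.20506742)·3.38/1384 = 1.1403363 × 10^-4.
Sum = 0.001199282.
SE = √(0.001199282) = 0.03463.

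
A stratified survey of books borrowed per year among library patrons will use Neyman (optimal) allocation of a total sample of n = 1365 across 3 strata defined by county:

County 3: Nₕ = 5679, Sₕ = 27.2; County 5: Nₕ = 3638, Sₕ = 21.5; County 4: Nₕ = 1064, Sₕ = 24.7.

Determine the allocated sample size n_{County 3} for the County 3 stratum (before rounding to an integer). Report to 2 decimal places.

Neyman allocation: nₕ = n·NₕSₕ / Σⱼ NⱼSⱼ.
Σ NⱼSⱼ = 5679·27.2 + 3638·21.5 + 1064·24.7 = 258966.6.
n_{County 3} = 1365·5679·27.2 / 258966.6 = 814.20.

814.20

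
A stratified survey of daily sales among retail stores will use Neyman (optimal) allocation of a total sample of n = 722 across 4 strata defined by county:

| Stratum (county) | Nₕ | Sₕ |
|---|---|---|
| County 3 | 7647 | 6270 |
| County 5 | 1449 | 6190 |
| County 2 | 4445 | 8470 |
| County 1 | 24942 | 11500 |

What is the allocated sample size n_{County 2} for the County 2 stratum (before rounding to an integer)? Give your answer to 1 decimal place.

Neyman allocation: nₕ = n·NₕSₕ / Σⱼ NⱼSⱼ.
Σ NⱼSⱼ = 7647·6270 + 1449·6190 + 4445·8470 + 24942·11500 = 3.8139815 × 10^8.
n_{County 2} = 722·4445·8470 / (3.8139815 × 10^8) = 71.3.

71.3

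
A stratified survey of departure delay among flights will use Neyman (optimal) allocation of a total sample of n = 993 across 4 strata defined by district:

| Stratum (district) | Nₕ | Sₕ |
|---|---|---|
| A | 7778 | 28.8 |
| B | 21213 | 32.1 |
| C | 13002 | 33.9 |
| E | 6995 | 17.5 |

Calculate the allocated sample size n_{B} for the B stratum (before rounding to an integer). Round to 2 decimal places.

Neyman allocation: nₕ = n·NₕSₕ / Σⱼ NⱼSⱼ.
Σ NⱼSⱼ = 7778·28.8 + 21213·32.1 + 13002·33.9 + 6995·17.5 = 1.468124 × 10^6.
n_{B} = 993·21213·32.1 / (1.468124 × 10^6) = 460.57.

460.57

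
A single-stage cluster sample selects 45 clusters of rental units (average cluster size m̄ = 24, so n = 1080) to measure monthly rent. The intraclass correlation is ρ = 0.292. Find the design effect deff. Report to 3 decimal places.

deff = 1 + (24 − 1)·0.292 = 1 + 6.716 = 7.716.

7.716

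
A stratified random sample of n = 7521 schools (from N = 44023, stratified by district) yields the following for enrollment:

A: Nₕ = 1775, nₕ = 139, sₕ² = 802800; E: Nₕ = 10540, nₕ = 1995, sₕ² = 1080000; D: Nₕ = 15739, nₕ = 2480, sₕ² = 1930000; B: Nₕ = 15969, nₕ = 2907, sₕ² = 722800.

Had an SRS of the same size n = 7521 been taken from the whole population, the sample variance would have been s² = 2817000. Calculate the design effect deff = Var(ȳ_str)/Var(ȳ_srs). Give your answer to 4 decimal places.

0.4649

Var(ȳ_str) = Σ Wₕ²(1−fₕ)sₕ²/nₕ with Wₕ = Nₕ/44023:
  A: (1775/44023)²·(1−139/1775)·802800/139 = 8.6539613
  E: (10540/44023)²·(1−1995/10540)·1080000/1995 = 25.157893
  D: (15739/44023)²·(1−2480/15739)·1930000/2480 = 83.798118
  B: (15969/44023)²·(1−2907/15969)·722800/2907 = 26.760933
  → Var(ȳ_str) = 144.37091.
Var(ȳ_srs) = (1 − 7521/44023)·2817000/7521 = 310.56198.
deff = 144.37091 / 310.56198 = 0.4649.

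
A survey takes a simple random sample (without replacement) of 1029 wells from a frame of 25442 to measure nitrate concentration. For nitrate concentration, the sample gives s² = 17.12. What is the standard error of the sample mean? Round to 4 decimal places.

0.1264

Under SRS without replacement, Var(ȳ) = (1 − f)·s²/n with f = n/N = 1029/25442 = 0.04044493.
Var(ȳ) = (1 − 0.04044493)·17.12/1029 = 0.95955507·0.016637512 = 0.015964609.
SE(ȳ) = √(0.015964609) = 0.1264.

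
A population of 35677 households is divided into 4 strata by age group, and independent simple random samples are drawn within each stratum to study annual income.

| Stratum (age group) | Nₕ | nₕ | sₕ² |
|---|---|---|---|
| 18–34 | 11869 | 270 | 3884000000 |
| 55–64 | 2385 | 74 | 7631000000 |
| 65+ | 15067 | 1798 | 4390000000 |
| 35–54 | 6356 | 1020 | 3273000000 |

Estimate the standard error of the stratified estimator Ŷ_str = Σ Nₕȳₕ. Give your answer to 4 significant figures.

Var(Ŷ_str) = Σₕ Nₕ²(1 − fₕ)sₕ²/nₕ.
18–34: 11869²·(1 − 270/11869)·3884000000/270 = 1.9803873 × 10^15.
55–64: 2385²·(1 − 74/2385)·7631000000/74 = 5.6837905 × 10^14.
65+: 15067²·(1 − 1798/15067)·4390000000/1798 = 4.8813485 × 10^14.
35–54: 6356²·(1 − 1020/6356)·3273000000/1020 = 1.0882923 × 10^14.
Sum = 3.1457304 × 10^15.
SE = √(3.1457304 × 10^15) = 5.609 × 10^7.

5.609 × 10^7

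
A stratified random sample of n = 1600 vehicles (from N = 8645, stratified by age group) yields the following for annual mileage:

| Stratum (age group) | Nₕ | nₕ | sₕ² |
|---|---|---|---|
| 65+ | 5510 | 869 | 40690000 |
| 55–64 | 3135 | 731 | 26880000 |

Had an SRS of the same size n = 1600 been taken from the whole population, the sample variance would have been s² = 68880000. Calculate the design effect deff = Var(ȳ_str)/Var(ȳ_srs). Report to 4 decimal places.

0.5624

Var(ȳ_str) = Σ Wₕ²(1−fₕ)sₕ²/nₕ with Wₕ = Nₕ/8645:
  65+: (5510/8645)²·(1−869/5510)·40690000/869 = 16021.423
  55–64: (3135/8645)²·(1−731/3135)·26880000/731 = 3708.121
  → Var(ȳ_str) = 19729.544.
Var(ȳ_srs) = (1 − 1600/8645)·68880000/1600 = 35082.389.
deff = 19729.544 / 35082.389 = 0.5624.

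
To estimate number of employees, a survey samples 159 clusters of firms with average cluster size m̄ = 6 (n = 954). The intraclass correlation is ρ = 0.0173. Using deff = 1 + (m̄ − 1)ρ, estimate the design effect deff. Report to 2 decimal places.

1.09

deff = 1 + (6 − 1)·0.0173 = 1 + 0.0865 = 1.0865.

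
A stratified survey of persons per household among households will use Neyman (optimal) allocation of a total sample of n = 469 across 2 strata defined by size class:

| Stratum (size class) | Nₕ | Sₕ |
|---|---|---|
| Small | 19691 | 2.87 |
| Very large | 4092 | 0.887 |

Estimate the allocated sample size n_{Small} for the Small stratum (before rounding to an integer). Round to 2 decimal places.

Neyman allocation: nₕ = n·NₕSₕ / Σⱼ NⱼSⱼ.
Σ NⱼSⱼ = 19691·2.87 + 4092·0.887 = 60142.774.
n_{Small} = 469·19691·2.87 / 60142.774 = 440.70.

440.70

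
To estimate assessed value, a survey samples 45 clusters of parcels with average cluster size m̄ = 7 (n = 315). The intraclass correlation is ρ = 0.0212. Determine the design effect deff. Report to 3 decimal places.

1.127

deff = 1 + (7 − 1)·0.0212 = 1 + 0.1272 = 1.1272.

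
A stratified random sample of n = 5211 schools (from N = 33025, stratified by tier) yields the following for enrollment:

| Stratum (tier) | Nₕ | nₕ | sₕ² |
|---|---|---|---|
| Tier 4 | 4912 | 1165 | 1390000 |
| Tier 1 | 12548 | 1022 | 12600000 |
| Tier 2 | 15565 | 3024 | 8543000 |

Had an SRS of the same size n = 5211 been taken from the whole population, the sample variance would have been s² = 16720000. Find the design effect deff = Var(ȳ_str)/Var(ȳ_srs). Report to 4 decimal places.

0.7996

Var(ȳ_str) = Σ Wₕ²(1−fₕ)sₕ²/nₕ with Wₕ = Nₕ/33025:
  Tier 4: (4912/33025)²·(1−1165/4912)·1390000/1165 = 20.134705
  Tier 1: (12548/33025)²·(1−1022/12548)·12600000/1022 = 1634.8847
  Tier 2: (15565/33025)²·(1−3024/15565)·8543000/3024 = 505.62002
  → Var(ȳ_str) = 2160.6394.
Var(ȳ_srs) = (1 − 5211/33025)·16720000/5211 = 2702.3141.
deff = 2160.6394 / 2702.3141 = 0.7996.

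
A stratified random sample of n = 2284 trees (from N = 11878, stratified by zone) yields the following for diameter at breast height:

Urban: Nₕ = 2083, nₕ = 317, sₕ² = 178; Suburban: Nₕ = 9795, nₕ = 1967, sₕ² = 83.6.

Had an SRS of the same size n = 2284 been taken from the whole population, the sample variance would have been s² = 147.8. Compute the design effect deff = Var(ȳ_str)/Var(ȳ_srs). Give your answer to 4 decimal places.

0.7220

Var(ȳ_str) = Σ Wₕ²(1−fₕ)sₕ²/nₕ with Wₕ = Nₕ/11878:
  Urban: (2083/11878)²·(1−317/2083)·178/317 = 0.014640438
  Suburban: (9795/11878)²·(1−1967/9795)·83.6/1967 = 0.023097796
  → Var(ȳ_str) = 0.037738234.
Var(ȳ_srs) = (1 − 2284/11878)·147.8/2284 = 0.052267861.
deff = 0.037738234 / 0.052267861 = 0.7220.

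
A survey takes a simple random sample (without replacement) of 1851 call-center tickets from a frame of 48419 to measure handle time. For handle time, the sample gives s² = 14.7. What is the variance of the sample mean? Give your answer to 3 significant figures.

0.00764

Under SRS without replacement, Var(ȳ) = (1 − f)·s²/n with f = n/N = 1851/48419 = 0.03822879.
Var(ȳ) = (1 − 0.03822879)·14.7/1851 = 0.96177121·0.0079416532 = 0.0076380533.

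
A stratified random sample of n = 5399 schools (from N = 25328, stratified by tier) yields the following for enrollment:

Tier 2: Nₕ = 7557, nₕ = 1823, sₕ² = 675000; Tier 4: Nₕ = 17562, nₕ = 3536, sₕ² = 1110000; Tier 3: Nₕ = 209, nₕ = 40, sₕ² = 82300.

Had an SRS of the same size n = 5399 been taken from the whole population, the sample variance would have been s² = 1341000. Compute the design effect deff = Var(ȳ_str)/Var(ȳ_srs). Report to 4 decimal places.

0.7453

Var(ȳ_str) = Σ Wₕ²(1−fₕ)sₕ²/nₕ with Wₕ = Nₕ/25328:
  Tier 2: (7557/25328)²·(1−1823/7557)·675000/1823 = 25.010503
  Tier 4: (17562/25328)²·(1−3536/17562)·1110000/3536 = 120.53599
  Tier 3: (209/25328)²·(1−40/209)·82300/40 = 0.11328464
  → Var(ȳ_str) = 145.65978.
Var(ȳ_srs) = (1 − 5399/25328)·1341000/5399 = 195.43397.
deff = 145.65978 / 195.43397 = 0.7453.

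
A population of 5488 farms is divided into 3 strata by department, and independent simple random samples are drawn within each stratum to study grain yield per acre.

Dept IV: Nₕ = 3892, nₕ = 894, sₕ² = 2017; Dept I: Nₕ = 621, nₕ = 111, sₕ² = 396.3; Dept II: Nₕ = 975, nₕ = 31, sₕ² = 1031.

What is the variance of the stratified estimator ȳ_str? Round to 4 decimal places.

Var(ȳ_str) = Σₕ Wₕ²(1 − fₕ)sₕ²/nₕ with Wₕ = Nₕ/N, N = 5488.
Dept IV: Wₕ = 0.70918367; term = 0.70918367²·(1 − 0.22970195)·2017/894 = 0.87406682.
Dept I: Wₕ = 0.11315598; term = 0.11315598²·(1 − 0.17874396)·396.3/111 = 0.037543492.
Dept II: Wₕ = 0.17766035; term = 0.17766035²·(1 − 0.03179487)·1031/31 = 1.0163549.
Sum = 1.9279652.

1.9280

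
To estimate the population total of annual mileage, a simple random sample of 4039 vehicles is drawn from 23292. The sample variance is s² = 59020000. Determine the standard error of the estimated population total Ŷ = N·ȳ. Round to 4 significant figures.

2.560 × 10^6

Var(Ŷ) = N²·Var(ȳ) = N²·(1 − n/N)·s²/n.
f = 4039/23292 = 0.17340718; Var(ȳ) = 0.82659282·59020000/4039 = 12078.611.
Var(Ŷ) = 23292² · 12078.611 = 6.552855 × 10^12.
SE(Ŷ) = √(6.552855 × 10^12) = 2.560 × 10^6.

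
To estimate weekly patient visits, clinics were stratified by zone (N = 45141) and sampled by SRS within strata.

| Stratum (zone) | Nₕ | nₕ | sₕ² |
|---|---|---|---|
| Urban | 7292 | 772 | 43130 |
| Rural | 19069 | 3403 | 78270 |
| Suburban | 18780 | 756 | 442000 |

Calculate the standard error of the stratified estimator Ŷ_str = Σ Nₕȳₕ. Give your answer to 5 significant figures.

455440

Var(Ŷ_str) = Σₕ Nₕ²(1 − fₕ)sₕ²/nₕ.
Urban: 7292²·(1 − 772/7292)·43130/772 = 2.6561733 × 10^9.
Rural: 19069²·(1 − 3403/19069)·78270/3403 = 6.8709917 × 10^9.
Suburban: 18780²·(1 − 756/18780)·442000/756 = 1.9790066 × 10^11.
Sum = 2.0742783 × 10^11.
SE = √(2.0742783 × 10^11) = 455440.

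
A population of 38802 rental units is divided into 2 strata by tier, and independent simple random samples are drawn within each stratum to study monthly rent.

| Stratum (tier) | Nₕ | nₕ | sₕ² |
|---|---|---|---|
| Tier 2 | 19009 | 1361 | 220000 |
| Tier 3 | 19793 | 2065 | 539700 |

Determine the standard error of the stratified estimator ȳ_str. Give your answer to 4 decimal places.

9.8452

Var(ȳ_str) = Σₕ Wₕ²(1 − fₕ)sₕ²/nₕ with Wₕ = Nₕ/N, N = 38802.
Tier 2: Wₕ = 0.48989743; term = 0.48989743²·(1 − 0.07159766)·220000/1361 = 36.017295.
Tier 3: Wₕ = 0.51010257; term = 0.51010257²·(1 − 0.10432981)·539700/2065 = 60.910969.
Sum = 96.928264.
SE = √(96.928264) = 9.8452.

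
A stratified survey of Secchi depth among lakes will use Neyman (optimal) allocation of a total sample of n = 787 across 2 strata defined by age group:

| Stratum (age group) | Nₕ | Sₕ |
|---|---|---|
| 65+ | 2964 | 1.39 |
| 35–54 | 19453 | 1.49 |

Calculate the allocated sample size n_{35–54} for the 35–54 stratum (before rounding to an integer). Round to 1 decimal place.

689.1

Neyman allocation: nₕ = n·NₕSₕ / Σⱼ NⱼSⱼ.
Σ NⱼSⱼ = 2964·1.39 + 19453·1.49 = 33104.93.
n_{35–54} = 787·19453·1.49 / 33104.93 = 689.1.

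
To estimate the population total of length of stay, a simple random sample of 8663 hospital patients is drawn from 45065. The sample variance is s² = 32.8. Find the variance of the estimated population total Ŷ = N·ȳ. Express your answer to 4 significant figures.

Var(Ŷ) = N²·Var(ȳ) = N²·(1 − n/N)·s²/n.
f = 8663/45065 = 0.19223344; Var(ȳ) = 0.80776656·32.8/8663 = 0.0030583797.
Var(Ŷ) = 45065² · 0.0030583797 = 6.2111233 × 10^6.

6.211 × 10^6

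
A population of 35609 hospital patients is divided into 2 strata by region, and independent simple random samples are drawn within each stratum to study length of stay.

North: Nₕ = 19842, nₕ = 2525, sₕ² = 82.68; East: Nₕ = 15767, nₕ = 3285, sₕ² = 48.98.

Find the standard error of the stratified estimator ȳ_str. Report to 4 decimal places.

0.1058

Var(ȳ_str) = Σₕ Wₕ²(1 − fₕ)sₕ²/nₕ with Wₕ = Nₕ/N, N = 35609.
North: Wₕ = 0.55721868; term = 0.55721868²·(1 − 0.12725532)·82.68/2525 = 0.0088731461.
East: Wₕ = 0.44278132; term = 0.44278132²·(1 − 0.20834655)·48.98/3285 = 0.0023141798.
Sum = 0.011187326.
SE = √(0.011187326) = 0.1058.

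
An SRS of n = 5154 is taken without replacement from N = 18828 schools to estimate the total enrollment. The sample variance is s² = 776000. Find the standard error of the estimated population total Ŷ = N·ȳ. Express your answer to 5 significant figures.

196880

Var(Ŷ) = N²·Var(ȳ) = N²·(1 − n/N)·s²/n.
f = 5154/18828 = 0.27374124; Var(ȳ) = 0.72625876·776000/5154 = 109.34746.
Var(Ŷ) = 18828² · 109.34746 = 3.8762973 × 10^10.
SE(Ŷ) = √(3.8762973 × 10^10) = 196880.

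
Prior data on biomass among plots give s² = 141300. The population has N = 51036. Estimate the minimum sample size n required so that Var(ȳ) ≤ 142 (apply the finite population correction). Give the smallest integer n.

977

Without fpc, n₀ = s²/D = 141300/142 = 995.0704.
With fpc, (1 − n/N)·s²/n ≤ D requires n ≥ n₀/(1 + n₀/N) = 995.0704/(1 + 995.0704/51036) = 976.0401.
Rounding up, n = 977.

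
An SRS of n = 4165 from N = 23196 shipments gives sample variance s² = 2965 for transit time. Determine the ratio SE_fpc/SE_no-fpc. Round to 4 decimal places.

f = n/N = 4165/23196 = 0.17955682.
SE_no-fpc = √(s²/n) = 0.84373263; SE_fpc = √((1−f)s²/n) = 0.76423883.
Ratio = √(1−f) = 0.90578319.

0.9058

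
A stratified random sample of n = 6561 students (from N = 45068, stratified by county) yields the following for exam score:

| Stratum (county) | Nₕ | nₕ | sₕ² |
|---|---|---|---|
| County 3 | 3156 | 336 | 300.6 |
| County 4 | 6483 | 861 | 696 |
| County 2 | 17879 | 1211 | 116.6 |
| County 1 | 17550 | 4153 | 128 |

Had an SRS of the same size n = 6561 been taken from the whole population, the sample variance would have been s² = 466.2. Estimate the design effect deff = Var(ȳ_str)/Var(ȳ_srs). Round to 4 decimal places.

0.5949

Var(ȳ_str) = Σ Wₕ²(1−fₕ)sₕ²/nₕ with Wₕ = Nₕ/45068:
  County 3: (3156/45068)²·(1−336/3156)·300.6/336 = 0.0039201188
  County 4: (6483/45068)²·(1−861/6483)·696/861 = 0.014505623
  County 2: (17879/45068)²·(1−1211/17879)·116.6/1211 = 0.014126825
  County 1: (17550/45068)²·(1−4153/17550)·128/4153 = 0.0035677642
  → Var(ȳ_str) = 0.036120331.
Var(ȳ_srs) = (1 − 6561/45068)·466.2/6561 = 0.060711873.
deff = 0.036120331 / 0.060711873 = 0.5949.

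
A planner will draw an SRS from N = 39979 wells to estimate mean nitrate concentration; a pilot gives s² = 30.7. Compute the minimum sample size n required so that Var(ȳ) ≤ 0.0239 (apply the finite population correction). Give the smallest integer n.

Without fpc, n₀ = s²/D = 30.7/0.0239 = 1284.5188.
With fpc, (1 − n/N)·s²/n ≤ D requires n ≥ n₀/(1 + n₀/N) = 1284.5188/(1 + 1284.5188/39979) = 1244.5322.
Rounding up, n = 1245.

1245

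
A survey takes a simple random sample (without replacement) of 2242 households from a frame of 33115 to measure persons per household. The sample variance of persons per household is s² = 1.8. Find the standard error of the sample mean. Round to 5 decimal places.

0.02736

Under SRS without replacement, Var(ȳ) = (1 − f)·s²/n with f = n/N = 2242/33115 = 0.06770346.
Var(ȳ) = (1 − 0.06770346)·1.8/2242 = 0.93229654·8.0285459 × 10^-4 = 7.4849856 × 10^-4.
SE(ȳ) = √(7.4849856 × 10^-4) = 0.02736.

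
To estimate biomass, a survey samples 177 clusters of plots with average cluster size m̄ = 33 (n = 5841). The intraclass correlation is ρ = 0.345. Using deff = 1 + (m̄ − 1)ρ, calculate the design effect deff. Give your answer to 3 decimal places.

deff = 1 + (33 − 1)·0.345 = 1 + 11.04 = 12.04.

12.040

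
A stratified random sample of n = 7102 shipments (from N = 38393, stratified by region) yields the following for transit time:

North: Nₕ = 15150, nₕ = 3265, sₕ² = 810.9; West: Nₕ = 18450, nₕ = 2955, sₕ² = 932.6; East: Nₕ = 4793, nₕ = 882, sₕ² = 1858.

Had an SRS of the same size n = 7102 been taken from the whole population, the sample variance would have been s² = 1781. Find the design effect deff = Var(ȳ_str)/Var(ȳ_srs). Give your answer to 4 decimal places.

0.5790

Var(ȳ_str) = Σ Wₕ²(1−fₕ)sₕ²/nₕ with Wₕ = Nₕ/38393:
  North: (15150/38393)²·(1−3265/15150)·810.9/3265 = 0.030338342
  West: (18450/38393)²·(1−2955/18450)·932.6/2955 = 0.061209915
  East: (4793/38393)²·(1−882/4793)·1858/882 = 0.026789726
  → Var(ȳ_str) = 0.11833798.
Var(ȳ_srs) = (1 − 7102/38393)·1781/7102 = 0.20438577.
deff = 0.11833798 / 0.20438577 = 0.5790.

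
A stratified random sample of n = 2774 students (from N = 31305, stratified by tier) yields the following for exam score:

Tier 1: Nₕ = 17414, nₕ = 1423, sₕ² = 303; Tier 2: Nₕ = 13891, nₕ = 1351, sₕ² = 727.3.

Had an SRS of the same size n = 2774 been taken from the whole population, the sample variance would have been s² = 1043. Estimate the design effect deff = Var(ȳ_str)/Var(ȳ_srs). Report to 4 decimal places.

Var(ȳ_str) = Σ Wₕ²(1−fₕ)sₕ²/nₕ with Wₕ = Nₕ/31305:
  Tier 1: (17414/31305)²·(1−1423/17414)·303/1423 = 0.060504054
  Tier 2: (13891/31305)²·(1−1351/13891)·727.3/1351 = 0.095688968
  → Var(ȳ_str) = 0.15619302.
Var(ȳ_srs) = (1 − 2774/31305)·1043/2774 = 0.34267399.
deff = 0.15619302 / 0.34267399 = 0.4558.

0.4558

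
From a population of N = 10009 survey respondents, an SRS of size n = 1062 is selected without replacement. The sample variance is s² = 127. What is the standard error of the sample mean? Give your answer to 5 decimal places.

0.32695

Under SRS without replacement, Var(ȳ) = (1 − f)·s²/n with f = n/N = 1062/10009 = 0.10610451.
Var(ȳ) = (1 − 0.10610451)·127/1062 = 0.89389549·0.11958569 = 0.10689711.
SE(ȳ) = √(0.10689711) = 0.32695.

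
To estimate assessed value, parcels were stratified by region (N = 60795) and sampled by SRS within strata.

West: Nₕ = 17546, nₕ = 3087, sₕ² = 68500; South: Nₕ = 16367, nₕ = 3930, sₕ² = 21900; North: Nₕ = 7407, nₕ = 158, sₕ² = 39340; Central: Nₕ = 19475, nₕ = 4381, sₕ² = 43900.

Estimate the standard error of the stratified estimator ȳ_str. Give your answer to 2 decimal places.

2.50

Var(ȳ_str) = Σₕ Wₕ²(1 − fₕ)sₕ²/nₕ with Wₕ = Nₕ/N, N = 60795.
West: Wₕ = 0.28860926; term = 0.28860926²·(1 − 0.17593754)·68500/3087 = 1.5231217.
South: Wₕ = 0.26921622; term = 0.26921622²·(1 − 0.24011731)·21900/3930 = 0.30690259.
North: Wₕ = 0.12183568; term = 0.12183568²·(1 − 0.02133117)·39340/158 = 3.6171123.
Central: Wₕ = 0.32033884; term = 0.32033884²·(1 − 0.22495507)·43900/4381 = 0.79696152.
Sum = 6.2440981.
SE = √(6.2440981) = 2.50.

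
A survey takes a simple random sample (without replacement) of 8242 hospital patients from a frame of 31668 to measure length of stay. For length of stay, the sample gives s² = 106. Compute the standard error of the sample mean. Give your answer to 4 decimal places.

0.0975

Under SRS without replacement, Var(ȳ) = (1 − f)·s²/n with f = n/N = 8242/31668 = 0.26026273.
Var(ȳ) = (1 − 0.26026273)·106/8242 = 0.73973727·0.012860956 = 0.0095137286.
SE(ȳ) = √(0.0095137286) = 0.0975.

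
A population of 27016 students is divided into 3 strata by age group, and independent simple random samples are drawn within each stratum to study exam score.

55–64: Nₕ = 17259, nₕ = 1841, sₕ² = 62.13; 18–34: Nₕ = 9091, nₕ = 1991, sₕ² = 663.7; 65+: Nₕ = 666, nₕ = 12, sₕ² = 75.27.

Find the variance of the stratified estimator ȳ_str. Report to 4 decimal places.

0.0455

Var(ȳ_str) = Σₕ Wₕ²(1 − fₕ)sₕ²/nₕ with Wₕ = Nₕ/N, N = 27016.
55–64: Wₕ = 0.63884365; term = 0.63884365²·(1 − 0.10666898)·62.13/1841 = 0.01230408.
18–34: Wₕ = 0.33650429; term = 0.33650429²·(1 − 0.21900781)·663.7/1991 = 0.029480067.
65+: Wₕ = 0.02465206; term = 0.02465206²·(1 − 0.01801802)·75.27/12 = 0.0037432648.
Sum = 0.045527412.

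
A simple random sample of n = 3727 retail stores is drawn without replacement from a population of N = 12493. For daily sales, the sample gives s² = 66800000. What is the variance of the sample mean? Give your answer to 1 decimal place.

12576.3

Under SRS without replacement, Var(ȳ) = (1 − f)·s²/n with f = n/N = 3727/12493 = 0.29832706.
Var(ȳ) = (1 − 0.29832706)·66800000/3727 = 0.70167294·17923.263 = 12576.268.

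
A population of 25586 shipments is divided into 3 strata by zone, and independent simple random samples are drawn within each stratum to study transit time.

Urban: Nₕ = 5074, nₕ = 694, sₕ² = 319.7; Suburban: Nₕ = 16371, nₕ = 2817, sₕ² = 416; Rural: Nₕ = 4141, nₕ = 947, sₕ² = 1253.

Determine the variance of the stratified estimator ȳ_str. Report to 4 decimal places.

Var(ȳ_str) = Σₕ Wₕ²(1 − fₕ)sₕ²/nₕ with Wₕ = Nₕ/N, N = 25586.
Urban: Wₕ = 0.19831158; term = 0.19831158²·(1 − 0.13677572)·319.7/694 = 0.015638783.
Suburban: Wₕ = 0.63984210; term = 0.63984210²·(1 − 0.17207257)·416/2817 = 0.050054645.
Rural: Wₕ = 0.16184632; term = 0.16184632²·(1 − 0.22868872)·1253/947 = 0.026732307.
Sum = 0.092425735.

0.0924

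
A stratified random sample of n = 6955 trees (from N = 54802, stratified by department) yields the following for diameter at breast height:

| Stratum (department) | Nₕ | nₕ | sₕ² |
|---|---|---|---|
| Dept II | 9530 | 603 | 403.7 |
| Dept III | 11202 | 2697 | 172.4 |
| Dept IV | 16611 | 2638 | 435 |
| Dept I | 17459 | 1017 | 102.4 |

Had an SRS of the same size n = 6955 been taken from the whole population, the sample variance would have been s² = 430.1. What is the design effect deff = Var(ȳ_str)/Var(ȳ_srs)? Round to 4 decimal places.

0.8031

Var(ȳ_str) = Σ Wₕ²(1−fₕ)sₕ²/nₕ with Wₕ = Nₕ/54802:
  Dept II: (9530/54802)²·(1−603/9530)·403.7/603 = 0.018964747
  Dept III: (11202/54802)²·(1−2697/11202)·172.4/2697 = 0.0020278386
  Dept IV: (16611/54802)²·(1−2638/16611)·435/2638 = 0.012744039
  Dept I: (17459/54802)²·(1−1017/17459)·102.4/1017 = 0.0096241015
  → Var(ȳ_str) = 0.043360726.
Var(ȳ_srs) = (1 − 6955/54802)·430.1/6955 = 0.053992149.
deff = 0.043360726 / 0.053992149 = 0.8031.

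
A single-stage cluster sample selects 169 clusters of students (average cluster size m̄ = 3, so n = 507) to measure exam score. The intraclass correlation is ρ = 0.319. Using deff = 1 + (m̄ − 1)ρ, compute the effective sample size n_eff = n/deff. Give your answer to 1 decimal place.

309.5

deff = 1 + (3 − 1)·0.319 = 1 + 0.638 = 1.638.
n_eff = 507 / 1.638 = 309.5.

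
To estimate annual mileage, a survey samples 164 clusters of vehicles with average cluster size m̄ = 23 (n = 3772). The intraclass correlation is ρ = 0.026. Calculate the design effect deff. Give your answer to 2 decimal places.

1.57

deff = 1 + (23 − 1)·0.026 = 1 + 0.572 = 1.572.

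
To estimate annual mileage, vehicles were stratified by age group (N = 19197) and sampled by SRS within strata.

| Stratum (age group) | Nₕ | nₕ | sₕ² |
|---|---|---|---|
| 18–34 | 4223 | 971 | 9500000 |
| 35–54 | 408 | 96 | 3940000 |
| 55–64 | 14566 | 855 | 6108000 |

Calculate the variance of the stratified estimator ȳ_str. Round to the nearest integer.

4250

Var(ȳ_str) = Σₕ Wₕ²(1 − fₕ)sₕ²/nₕ with Wₕ = Nₕ/N, N = 19197.
18–34: Wₕ = 0.21998229; term = 0.21998229²·(1 − 0.22993133)·9500000/971 = 364.59379.
35–54: Wₕ = 0.02125332; term = 0.02125332²·(1 − 0.23529412)·3940000/96 = 14.17663.
55–64: Wₕ = 0.75876439; term = 0.75876439²·(1 − 0.05869834)·6108000/855 = 3871.4675.
Sum = 4250.2379.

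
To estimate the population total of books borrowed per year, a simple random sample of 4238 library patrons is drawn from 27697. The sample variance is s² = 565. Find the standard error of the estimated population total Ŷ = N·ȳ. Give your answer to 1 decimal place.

9307.1

Var(Ŷ) = N²·Var(ȳ) = N²·(1 − n/N)·s²/n.
f = 4238/27697 = 0.15301296; Var(ȳ) = 0.84698704·565/4238 = 0.11291828.
Var(Ŷ) = 27697² · 0.11291828 = 8.6622301 × 10^7.
SE(Ŷ) = √(8.6622301 × 10^7) = 9307.1.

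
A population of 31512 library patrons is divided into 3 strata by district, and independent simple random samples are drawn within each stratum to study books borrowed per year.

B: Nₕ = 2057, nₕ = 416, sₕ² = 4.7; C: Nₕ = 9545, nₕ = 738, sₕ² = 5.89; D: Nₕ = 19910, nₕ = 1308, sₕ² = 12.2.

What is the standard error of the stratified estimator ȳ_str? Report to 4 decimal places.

0.0648

Var(ȳ_str) = Σₕ Wₕ²(1 − fₕ)sₕ²/nₕ with Wₕ = Nₕ/N, N = 31512.
B: Wₕ = 0.06527672; term = 0.06527672²·(1 − 0.20223627)·4.7/416 = 3.840568 × 10^-5.
C: Wₕ = 0.30290048; term = 0.30290048²·(1 − 0.07731797)·5.89/738 = 6.7563311 × 10^-4.
D: Wₕ = 0.63182280; term = 0.63182280²·(1 − 0.06569563)·12.2/1308 = 0.0034788127.
Sum = 0.0041928515.
SE = √(0.0041928515) = 0.0648.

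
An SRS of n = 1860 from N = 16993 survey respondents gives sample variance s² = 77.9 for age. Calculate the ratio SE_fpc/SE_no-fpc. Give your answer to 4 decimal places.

0.9437

f = n/N = 1860/16993 = 0.10945684.
SE_no-fpc = √(s²/n) = 0.20465024; SE_fpc = √((1−f)s²/n) = 0.19312555.
Ratio = √(1−f) = 0.94368595.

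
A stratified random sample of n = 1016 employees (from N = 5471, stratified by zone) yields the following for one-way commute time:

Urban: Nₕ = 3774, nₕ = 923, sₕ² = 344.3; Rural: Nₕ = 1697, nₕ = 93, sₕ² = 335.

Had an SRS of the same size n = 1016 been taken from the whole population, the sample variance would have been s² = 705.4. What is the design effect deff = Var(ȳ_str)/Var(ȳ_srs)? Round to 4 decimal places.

Var(ȳ_str) = Σ Wₕ²(1−fₕ)sₕ²/nₕ with Wₕ = Nₕ/5471:
  Urban: (3774/5471)²·(1−923/3774)·344.3/923 = 0.13409142
  Rural: (1697/5471)²·(1−93/1697)·335/93 = 0.32757793
  → Var(ȳ_str) = 0.46166935.
Var(ȳ_srs) = (1 − 1016/5471)·705.4/1016 = 0.56535696.
deff = 0.46166935 / 0.56535696 = 0.8166.

0.8166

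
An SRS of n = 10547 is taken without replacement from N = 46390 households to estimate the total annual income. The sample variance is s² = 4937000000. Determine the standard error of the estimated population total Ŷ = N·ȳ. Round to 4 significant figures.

Var(Ŷ) = N²·Var(ȳ) = N²·(1 − n/N)·s²/n.
f = 10547/46390 = 0.22735503; Var(ȳ) = 0.77264497·4937000000/10547 = 361671.39.
Var(Ŷ) = 46390² · 361671.39 = 7.7832844 × 10^14.
SE(Ŷ) = √(7.7832844 × 10^14) = 2.790 × 10^7.

2.790 × 10^7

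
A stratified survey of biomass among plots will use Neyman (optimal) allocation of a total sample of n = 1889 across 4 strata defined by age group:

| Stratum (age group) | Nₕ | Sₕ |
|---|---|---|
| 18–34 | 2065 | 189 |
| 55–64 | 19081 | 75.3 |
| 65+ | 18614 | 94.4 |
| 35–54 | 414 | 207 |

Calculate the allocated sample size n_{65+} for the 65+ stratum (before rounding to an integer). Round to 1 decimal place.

Neyman allocation: nₕ = n·NₕSₕ / Σⱼ NⱼSⱼ.
Σ NⱼSⱼ = 2065·189 + 19081·75.3 + 18614·94.4 + 414·207 = 3.6699439 × 10^6.
n_{65+} = 1889·18614·94.4 / (3.6699439 × 10^6) = 904.4.

904.4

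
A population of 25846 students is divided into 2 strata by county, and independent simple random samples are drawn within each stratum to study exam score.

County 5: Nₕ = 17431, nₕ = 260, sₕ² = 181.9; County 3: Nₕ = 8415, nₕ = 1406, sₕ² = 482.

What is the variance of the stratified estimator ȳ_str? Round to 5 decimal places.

0.34373

Var(ȳ_str) = Σₕ Wₕ²(1 − fₕ)sₕ²/nₕ with Wₕ = Nₕ/N, N = 25846.
County 5: Wₕ = 0.67441770; term = 0.67441770²·(1 − 0.01491595)·181.9/260 = 0.31346609.
County 3: Wₕ = 0.32558230; term = 0.32558230²·(1 − 0.16708259)·482/1406 = 0.030268104.
Sum = 0.34373419.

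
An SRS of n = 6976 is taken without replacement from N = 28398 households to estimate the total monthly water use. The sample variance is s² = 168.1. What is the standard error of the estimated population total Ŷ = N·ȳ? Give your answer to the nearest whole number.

3829

Var(Ŷ) = N²·Var(ȳ) = N²·(1 − n/N)·s²/n.
f = 6976/28398 = 0.24565110; Var(ȳ) = 0.75434890·168.1/6976 = 0.018177473.
Var(Ŷ) = 28398² · 0.018177473 = 1.4659158 × 10^7.
SE(Ŷ) = √(1.4659158 × 10^7) = 3829.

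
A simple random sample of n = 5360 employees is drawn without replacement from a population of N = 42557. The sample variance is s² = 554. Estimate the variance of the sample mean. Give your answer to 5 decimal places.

0.09034

Under SRS without replacement, Var(ȳ) = (1 − f)·s²/n with f = n/N = 5360/42557 = 0.12594873.
Var(ȳ) = (1 − 0.12594873)·554/5360 = 0.87405127·0.10335821 = 0.090340374.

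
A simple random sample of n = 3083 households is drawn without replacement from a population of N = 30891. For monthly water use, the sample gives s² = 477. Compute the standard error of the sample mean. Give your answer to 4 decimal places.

0.3732

Under SRS without replacement, Var(ȳ) = (1 − f)·s²/n with f = n/N = 3083/30891 = 0.09980253.
Var(ȳ) = (1 − 0.09980253)·477/3083 = 0.90019747·0.15471943 = 0.13927804.
SE(ȳ) = √(0.13927804) = 0.3732.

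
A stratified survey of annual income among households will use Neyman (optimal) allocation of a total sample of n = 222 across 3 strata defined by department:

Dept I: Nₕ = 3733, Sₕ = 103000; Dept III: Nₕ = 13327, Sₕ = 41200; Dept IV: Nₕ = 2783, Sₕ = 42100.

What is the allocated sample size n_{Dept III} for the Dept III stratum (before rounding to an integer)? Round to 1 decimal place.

116.0

Neyman allocation: nₕ = n·NₕSₕ / Σⱼ NⱼSⱼ.
Σ NⱼSⱼ = 3733·103000 + 13327·41200 + 2783·42100 = 1.0507357 × 10^9.
n_{Dept III} = 222·13327·41200 / (1.0507357 × 10^9) = 116.0.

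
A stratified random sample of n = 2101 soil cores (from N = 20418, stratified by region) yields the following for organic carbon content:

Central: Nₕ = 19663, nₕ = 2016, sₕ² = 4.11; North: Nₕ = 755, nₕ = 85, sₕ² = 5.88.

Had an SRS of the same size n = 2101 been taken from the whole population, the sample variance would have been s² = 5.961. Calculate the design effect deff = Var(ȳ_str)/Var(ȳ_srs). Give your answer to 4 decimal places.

Var(ȳ_str) = Σ Wₕ²(1−fₕ)sₕ²/nₕ with Wₕ = Nₕ/20418:
  Central: (19663/20418)²·(1−2016/19663)·4.11/2016 = 0.0016968582
  North: (755/20418)²·(1−85/755)·5.88/85 = 8.393706 × 10^-5
  → Var(ȳ_str) = 0.0017807953.
Var(ȳ_srs) = (1 − 2101/20418)·5.961/2101 = 0.0025452721.
deff = 0.0017807953 / 0.0025452721 = 0.6996.

0.6996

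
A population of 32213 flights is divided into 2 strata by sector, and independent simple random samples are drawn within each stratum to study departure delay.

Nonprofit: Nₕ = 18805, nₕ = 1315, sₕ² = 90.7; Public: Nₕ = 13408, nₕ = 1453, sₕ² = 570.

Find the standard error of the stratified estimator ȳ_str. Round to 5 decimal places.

0.28716

Var(ȳ_str) = Σₕ Wₕ²(1 − fₕ)sₕ²/nₕ with Wₕ = Nₕ/N, N = 32213.
Nonprofit: Wₕ = 0.58377053; term = 0.58377053²·(1 − 0.06992821)·90.7/1315 = 0.02186162.
Public: Wₕ = 0.41622947; term = 0.41622947²·(1 − 0.10836814)·570/1453 = 0.060598305.
Sum = 0.082459925.
SE = √(0.082459925) = 0.28716.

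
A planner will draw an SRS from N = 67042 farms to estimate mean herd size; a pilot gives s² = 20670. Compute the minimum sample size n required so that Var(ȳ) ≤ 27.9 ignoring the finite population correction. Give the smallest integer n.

Without fpc, n₀ = s²/D = 20670/27.9 = 740.8602.
Rounding up, n = 741.

741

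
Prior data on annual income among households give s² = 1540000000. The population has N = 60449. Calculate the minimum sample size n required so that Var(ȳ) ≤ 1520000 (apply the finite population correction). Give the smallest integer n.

Without fpc, n₀ = s²/D = 1540000000/1520000 = 1013.1579.
With fpc, (1 − n/N)·s²/n ≤ D requires n ≥ n₀/(1 + n₀/N) = 1013.1579/(1 + 1013.1579/60449) = 996.4567.
Rounding up, n = 997.

997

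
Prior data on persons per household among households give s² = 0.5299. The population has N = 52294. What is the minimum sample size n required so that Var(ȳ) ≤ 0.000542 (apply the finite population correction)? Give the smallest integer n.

960

Without fpc, n₀ = s²/D = 0.5299/0.000542 = 977.6753.
With fpc, (1 − n/N)·s²/n ≤ D requires n ≥ n₀/(1 + n₀/N) = 977.6753/(1 + 977.6753/52294) = 959.7324.
Rounding up, n = 960.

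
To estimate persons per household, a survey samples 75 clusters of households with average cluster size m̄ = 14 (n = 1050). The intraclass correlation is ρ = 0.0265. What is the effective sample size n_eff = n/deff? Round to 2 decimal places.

780.96

deff = 1 + (14 − 1)·0.0265 = 1 + 0.3445 = 1.3445.
n_eff = 1050 / 1.3445 = 780.96.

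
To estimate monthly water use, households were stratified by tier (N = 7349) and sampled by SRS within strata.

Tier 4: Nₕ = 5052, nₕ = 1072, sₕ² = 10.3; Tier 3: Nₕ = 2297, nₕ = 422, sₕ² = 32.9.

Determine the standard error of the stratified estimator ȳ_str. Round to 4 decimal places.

0.0990

Var(ȳ_str) = Σₕ Wₕ²(1 − fₕ)sₕ²/nₕ with Wₕ = Nₕ/N, N = 7349.
Tier 4: Wₕ = 0.68744047; term = 0.68744047²·(1 − 0.21219319)·10.3/1072 = 0.0035771105.
Tier 3: Wₕ = 0.31255953; term = 0.31255953²·(1 − 0.18371789)·32.9/422 = 0.0062171196.
Sum = 0.0097942301.
SE = √(0.0097942301) = 0.0990.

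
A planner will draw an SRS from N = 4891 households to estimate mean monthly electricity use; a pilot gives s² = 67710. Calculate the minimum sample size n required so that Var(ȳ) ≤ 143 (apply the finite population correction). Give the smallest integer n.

432

Without fpc, n₀ = s²/D = 67710/143 = 473.4965.
With fpc, (1 − n/N)·s²/n ≤ D requires n ≥ n₀/(1 + n₀/N) = 473.4965/(1 + 473.4965/4891) = 431.7034.
Rounding up, n = 432.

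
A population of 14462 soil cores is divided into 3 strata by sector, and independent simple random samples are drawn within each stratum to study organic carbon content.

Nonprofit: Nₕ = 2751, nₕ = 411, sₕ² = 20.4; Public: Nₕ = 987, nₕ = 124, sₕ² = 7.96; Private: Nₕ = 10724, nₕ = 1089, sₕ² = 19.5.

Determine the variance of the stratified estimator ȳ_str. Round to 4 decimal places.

Var(ȳ_str) = Σₕ Wₕ²(1 − fₕ)sₕ²/nₕ with Wₕ = Nₕ/N, N = 14462.
Nonprofit: Wₕ = 0.19022265; term = 0.19022265²·(1 − 0.14940022)·20.4/411 = 0.0015277.
Public: Wₕ = 0.06824782; term = 0.06824782²·(1 − 0.12563323)·7.96/124 = 2.6143433 × 10^-4.
Private: Wₕ = 0.74152953; term = 0.74152953²·(1 − 0.10154793)·19.5/1089 = 0.0088462364.
Sum = 0.010635371.

0.0106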